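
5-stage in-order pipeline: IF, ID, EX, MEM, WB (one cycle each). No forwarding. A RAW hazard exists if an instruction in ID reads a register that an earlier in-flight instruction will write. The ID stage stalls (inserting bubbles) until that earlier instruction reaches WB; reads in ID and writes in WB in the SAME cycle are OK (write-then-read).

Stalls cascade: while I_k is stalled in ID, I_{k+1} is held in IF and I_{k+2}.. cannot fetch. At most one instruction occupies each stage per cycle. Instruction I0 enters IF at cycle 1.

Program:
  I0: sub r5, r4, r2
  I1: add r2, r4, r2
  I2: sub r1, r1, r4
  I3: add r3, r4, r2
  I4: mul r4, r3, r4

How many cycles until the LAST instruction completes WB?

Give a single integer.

Answer: 12

Derivation:
I0 sub r5 <- r4,r2: IF@1 ID@2 stall=0 (-) EX@3 MEM@4 WB@5
I1 add r2 <- r4,r2: IF@2 ID@3 stall=0 (-) EX@4 MEM@5 WB@6
I2 sub r1 <- r1,r4: IF@3 ID@4 stall=0 (-) EX@5 MEM@6 WB@7
I3 add r3 <- r4,r2: IF@4 ID@5 stall=1 (RAW on I1.r2 (WB@6)) EX@7 MEM@8 WB@9
I4 mul r4 <- r3,r4: IF@5 ID@7 stall=2 (RAW on I3.r3 (WB@9)) EX@10 MEM@11 WB@12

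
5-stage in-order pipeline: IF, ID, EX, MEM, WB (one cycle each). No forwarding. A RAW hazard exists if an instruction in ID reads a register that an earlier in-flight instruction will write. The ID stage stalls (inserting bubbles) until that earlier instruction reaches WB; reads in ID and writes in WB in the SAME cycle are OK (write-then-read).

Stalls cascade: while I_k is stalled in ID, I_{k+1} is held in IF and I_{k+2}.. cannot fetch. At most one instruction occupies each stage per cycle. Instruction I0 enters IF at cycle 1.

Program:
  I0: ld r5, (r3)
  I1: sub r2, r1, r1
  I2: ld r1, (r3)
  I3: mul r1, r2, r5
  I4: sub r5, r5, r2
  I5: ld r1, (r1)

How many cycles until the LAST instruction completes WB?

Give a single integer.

Answer: 12

Derivation:
I0 ld r5 <- r3: IF@1 ID@2 stall=0 (-) EX@3 MEM@4 WB@5
I1 sub r2 <- r1,r1: IF@2 ID@3 stall=0 (-) EX@4 MEM@5 WB@6
I2 ld r1 <- r3: IF@3 ID@4 stall=0 (-) EX@5 MEM@6 WB@7
I3 mul r1 <- r2,r5: IF@4 ID@5 stall=1 (RAW on I1.r2 (WB@6)) EX@7 MEM@8 WB@9
I4 sub r5 <- r5,r2: IF@5 ID@7 stall=0 (-) EX@8 MEM@9 WB@10
I5 ld r1 <- r1: IF@7 ID@8 stall=1 (RAW on I3.r1 (WB@9)) EX@10 MEM@11 WB@12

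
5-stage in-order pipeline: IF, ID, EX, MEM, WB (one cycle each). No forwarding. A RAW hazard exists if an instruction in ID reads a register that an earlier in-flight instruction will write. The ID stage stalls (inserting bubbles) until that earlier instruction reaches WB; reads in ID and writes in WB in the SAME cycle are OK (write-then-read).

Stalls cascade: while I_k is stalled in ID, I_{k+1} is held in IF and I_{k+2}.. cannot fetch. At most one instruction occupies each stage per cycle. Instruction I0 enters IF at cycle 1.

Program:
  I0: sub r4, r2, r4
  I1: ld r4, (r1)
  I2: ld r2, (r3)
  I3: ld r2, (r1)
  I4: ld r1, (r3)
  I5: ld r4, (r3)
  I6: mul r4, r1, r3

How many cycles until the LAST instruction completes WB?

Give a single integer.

I0 sub r4 <- r2,r4: IF@1 ID@2 stall=0 (-) EX@3 MEM@4 WB@5
I1 ld r4 <- r1: IF@2 ID@3 stall=0 (-) EX@4 MEM@5 WB@6
I2 ld r2 <- r3: IF@3 ID@4 stall=0 (-) EX@5 MEM@6 WB@7
I3 ld r2 <- r1: IF@4 ID@5 stall=0 (-) EX@6 MEM@7 WB@8
I4 ld r1 <- r3: IF@5 ID@6 stall=0 (-) EX@7 MEM@8 WB@9
I5 ld r4 <- r3: IF@6 ID@7 stall=0 (-) EX@8 MEM@9 WB@10
I6 mul r4 <- r1,r3: IF@7 ID@8 stall=1 (RAW on I4.r1 (WB@9)) EX@10 MEM@11 WB@12

Answer: 12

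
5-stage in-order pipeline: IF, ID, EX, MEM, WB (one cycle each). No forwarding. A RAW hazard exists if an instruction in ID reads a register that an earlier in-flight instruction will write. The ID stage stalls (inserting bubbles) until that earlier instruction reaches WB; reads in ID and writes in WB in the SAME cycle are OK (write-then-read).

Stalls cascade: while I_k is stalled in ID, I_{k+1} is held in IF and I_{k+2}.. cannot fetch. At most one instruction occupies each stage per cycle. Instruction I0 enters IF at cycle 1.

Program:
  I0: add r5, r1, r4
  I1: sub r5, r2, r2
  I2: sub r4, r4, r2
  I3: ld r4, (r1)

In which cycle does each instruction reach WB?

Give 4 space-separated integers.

I0 add r5 <- r1,r4: IF@1 ID@2 stall=0 (-) EX@3 MEM@4 WB@5
I1 sub r5 <- r2,r2: IF@2 ID@3 stall=0 (-) EX@4 MEM@5 WB@6
I2 sub r4 <- r4,r2: IF@3 ID@4 stall=0 (-) EX@5 MEM@6 WB@7
I3 ld r4 <- r1: IF@4 ID@5 stall=0 (-) EX@6 MEM@7 WB@8

Answer: 5 6 7 8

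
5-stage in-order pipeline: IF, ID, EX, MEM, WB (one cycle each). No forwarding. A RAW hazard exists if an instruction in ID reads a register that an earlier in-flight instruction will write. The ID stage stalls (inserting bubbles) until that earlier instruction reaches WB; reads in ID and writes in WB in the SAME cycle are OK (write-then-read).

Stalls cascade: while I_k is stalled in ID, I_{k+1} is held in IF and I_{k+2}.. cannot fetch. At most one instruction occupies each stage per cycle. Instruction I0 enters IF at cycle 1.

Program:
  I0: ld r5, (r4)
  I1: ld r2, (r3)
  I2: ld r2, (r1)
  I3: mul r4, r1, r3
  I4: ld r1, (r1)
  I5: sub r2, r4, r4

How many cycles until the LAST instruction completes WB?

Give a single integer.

I0 ld r5 <- r4: IF@1 ID@2 stall=0 (-) EX@3 MEM@4 WB@5
I1 ld r2 <- r3: IF@2 ID@3 stall=0 (-) EX@4 MEM@5 WB@6
I2 ld r2 <- r1: IF@3 ID@4 stall=0 (-) EX@5 MEM@6 WB@7
I3 mul r4 <- r1,r3: IF@4 ID@5 stall=0 (-) EX@6 MEM@7 WB@8
I4 ld r1 <- r1: IF@5 ID@6 stall=0 (-) EX@7 MEM@8 WB@9
I5 sub r2 <- r4,r4: IF@6 ID@7 stall=1 (RAW on I3.r4 (WB@8)) EX@9 MEM@10 WB@11

Answer: 11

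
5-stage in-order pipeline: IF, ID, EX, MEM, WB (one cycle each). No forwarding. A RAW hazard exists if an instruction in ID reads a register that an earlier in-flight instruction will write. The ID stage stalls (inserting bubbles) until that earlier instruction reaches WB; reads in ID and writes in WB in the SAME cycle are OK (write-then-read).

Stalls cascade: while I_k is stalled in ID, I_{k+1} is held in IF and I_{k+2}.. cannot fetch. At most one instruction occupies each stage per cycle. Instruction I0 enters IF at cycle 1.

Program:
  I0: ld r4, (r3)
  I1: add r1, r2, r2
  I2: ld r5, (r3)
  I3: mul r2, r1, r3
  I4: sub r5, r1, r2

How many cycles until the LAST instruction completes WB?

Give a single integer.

I0 ld r4 <- r3: IF@1 ID@2 stall=0 (-) EX@3 MEM@4 WB@5
I1 add r1 <- r2,r2: IF@2 ID@3 stall=0 (-) EX@4 MEM@5 WB@6
I2 ld r5 <- r3: IF@3 ID@4 stall=0 (-) EX@5 MEM@6 WB@7
I3 mul r2 <- r1,r3: IF@4 ID@5 stall=1 (RAW on I1.r1 (WB@6)) EX@7 MEM@8 WB@9
I4 sub r5 <- r1,r2: IF@5 ID@7 stall=2 (RAW on I3.r2 (WB@9)) EX@10 MEM@11 WB@12

Answer: 12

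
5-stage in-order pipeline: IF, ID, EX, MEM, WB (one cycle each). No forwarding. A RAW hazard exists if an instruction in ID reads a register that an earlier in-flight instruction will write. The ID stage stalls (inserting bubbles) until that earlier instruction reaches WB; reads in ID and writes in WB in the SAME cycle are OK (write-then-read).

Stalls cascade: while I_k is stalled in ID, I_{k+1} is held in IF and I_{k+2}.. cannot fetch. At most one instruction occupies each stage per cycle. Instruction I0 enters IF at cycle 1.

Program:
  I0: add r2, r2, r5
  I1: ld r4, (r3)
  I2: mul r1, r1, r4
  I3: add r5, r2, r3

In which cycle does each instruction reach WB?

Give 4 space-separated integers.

I0 add r2 <- r2,r5: IF@1 ID@2 stall=0 (-) EX@3 MEM@4 WB@5
I1 ld r4 <- r3: IF@2 ID@3 stall=0 (-) EX@4 MEM@5 WB@6
I2 mul r1 <- r1,r4: IF@3 ID@4 stall=2 (RAW on I1.r4 (WB@6)) EX@7 MEM@8 WB@9
I3 add r5 <- r2,r3: IF@4 ID@7 stall=0 (-) EX@8 MEM@9 WB@10

Answer: 5 6 9 10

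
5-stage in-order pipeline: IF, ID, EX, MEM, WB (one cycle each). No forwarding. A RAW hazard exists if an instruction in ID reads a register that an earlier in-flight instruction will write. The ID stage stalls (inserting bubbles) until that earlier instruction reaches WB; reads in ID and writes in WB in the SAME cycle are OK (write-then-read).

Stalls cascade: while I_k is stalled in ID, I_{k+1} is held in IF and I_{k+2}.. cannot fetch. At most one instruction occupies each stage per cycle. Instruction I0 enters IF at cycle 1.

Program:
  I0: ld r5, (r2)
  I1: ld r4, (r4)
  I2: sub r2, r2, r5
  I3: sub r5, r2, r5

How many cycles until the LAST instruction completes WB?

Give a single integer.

Answer: 11

Derivation:
I0 ld r5 <- r2: IF@1 ID@2 stall=0 (-) EX@3 MEM@4 WB@5
I1 ld r4 <- r4: IF@2 ID@3 stall=0 (-) EX@4 MEM@5 WB@6
I2 sub r2 <- r2,r5: IF@3 ID@4 stall=1 (RAW on I0.r5 (WB@5)) EX@6 MEM@7 WB@8
I3 sub r5 <- r2,r5: IF@4 ID@6 stall=2 (RAW on I2.r2 (WB@8)) EX@9 MEM@10 WB@11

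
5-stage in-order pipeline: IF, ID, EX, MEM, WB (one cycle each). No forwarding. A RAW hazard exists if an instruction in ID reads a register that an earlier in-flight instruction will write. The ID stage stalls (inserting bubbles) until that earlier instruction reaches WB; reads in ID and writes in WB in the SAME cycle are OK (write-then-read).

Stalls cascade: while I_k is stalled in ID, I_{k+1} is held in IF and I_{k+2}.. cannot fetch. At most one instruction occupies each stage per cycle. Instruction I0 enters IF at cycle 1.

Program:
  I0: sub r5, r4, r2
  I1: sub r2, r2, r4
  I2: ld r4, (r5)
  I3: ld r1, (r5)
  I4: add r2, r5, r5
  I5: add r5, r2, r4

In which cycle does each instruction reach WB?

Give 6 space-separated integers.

I0 sub r5 <- r4,r2: IF@1 ID@2 stall=0 (-) EX@3 MEM@4 WB@5
I1 sub r2 <- r2,r4: IF@2 ID@3 stall=0 (-) EX@4 MEM@5 WB@6
I2 ld r4 <- r5: IF@3 ID@4 stall=1 (RAW on I0.r5 (WB@5)) EX@6 MEM@7 WB@8
I3 ld r1 <- r5: IF@4 ID@6 stall=0 (-) EX@7 MEM@8 WB@9
I4 add r2 <- r5,r5: IF@6 ID@7 stall=0 (-) EX@8 MEM@9 WB@10
I5 add r5 <- r2,r4: IF@7 ID@8 stall=2 (RAW on I4.r2 (WB@10)) EX@11 MEM@12 WB@13

Answer: 5 6 8 9 10 13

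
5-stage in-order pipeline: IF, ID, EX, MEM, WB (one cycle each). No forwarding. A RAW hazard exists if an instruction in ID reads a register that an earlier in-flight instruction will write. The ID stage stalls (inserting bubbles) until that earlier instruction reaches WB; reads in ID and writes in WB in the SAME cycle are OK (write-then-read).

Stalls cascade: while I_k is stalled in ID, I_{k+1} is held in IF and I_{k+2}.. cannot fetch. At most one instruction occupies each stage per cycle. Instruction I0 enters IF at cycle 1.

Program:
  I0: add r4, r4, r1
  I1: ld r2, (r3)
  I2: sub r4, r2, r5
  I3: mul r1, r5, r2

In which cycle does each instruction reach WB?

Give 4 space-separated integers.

Answer: 5 6 9 10

Derivation:
I0 add r4 <- r4,r1: IF@1 ID@2 stall=0 (-) EX@3 MEM@4 WB@5
I1 ld r2 <- r3: IF@2 ID@3 stall=0 (-) EX@4 MEM@5 WB@6
I2 sub r4 <- r2,r5: IF@3 ID@4 stall=2 (RAW on I1.r2 (WB@6)) EX@7 MEM@8 WB@9
I3 mul r1 <- r5,r2: IF@4 ID@7 stall=0 (-) EX@8 MEM@9 WB@10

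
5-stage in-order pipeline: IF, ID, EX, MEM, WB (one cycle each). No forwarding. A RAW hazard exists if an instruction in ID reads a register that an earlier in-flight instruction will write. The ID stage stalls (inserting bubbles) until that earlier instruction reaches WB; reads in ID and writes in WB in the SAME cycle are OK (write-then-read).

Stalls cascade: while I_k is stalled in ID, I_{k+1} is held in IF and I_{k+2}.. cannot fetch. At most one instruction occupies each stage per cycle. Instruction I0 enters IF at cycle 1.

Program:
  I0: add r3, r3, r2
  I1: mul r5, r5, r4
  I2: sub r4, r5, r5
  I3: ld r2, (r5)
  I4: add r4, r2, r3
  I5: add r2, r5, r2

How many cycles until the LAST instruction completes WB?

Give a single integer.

I0 add r3 <- r3,r2: IF@1 ID@2 stall=0 (-) EX@3 MEM@4 WB@5
I1 mul r5 <- r5,r4: IF@2 ID@3 stall=0 (-) EX@4 MEM@5 WB@6
I2 sub r4 <- r5,r5: IF@3 ID@4 stall=2 (RAW on I1.r5 (WB@6)) EX@7 MEM@8 WB@9
I3 ld r2 <- r5: IF@4 ID@7 stall=0 (-) EX@8 MEM@9 WB@10
I4 add r4 <- r2,r3: IF@7 ID@8 stall=2 (RAW on I3.r2 (WB@10)) EX@11 MEM@12 WB@13
I5 add r2 <- r5,r2: IF@8 ID@11 stall=0 (-) EX@12 MEM@13 WB@14

Answer: 14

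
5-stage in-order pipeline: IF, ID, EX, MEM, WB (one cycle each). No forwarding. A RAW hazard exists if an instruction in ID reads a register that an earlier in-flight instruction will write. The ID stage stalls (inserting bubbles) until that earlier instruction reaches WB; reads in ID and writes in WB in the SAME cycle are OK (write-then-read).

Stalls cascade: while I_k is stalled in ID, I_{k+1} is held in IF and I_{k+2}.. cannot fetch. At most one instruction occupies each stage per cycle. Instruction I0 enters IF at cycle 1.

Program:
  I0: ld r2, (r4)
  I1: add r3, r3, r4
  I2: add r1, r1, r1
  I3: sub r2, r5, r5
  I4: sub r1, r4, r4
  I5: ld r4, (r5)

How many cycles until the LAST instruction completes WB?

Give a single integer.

I0 ld r2 <- r4: IF@1 ID@2 stall=0 (-) EX@3 MEM@4 WB@5
I1 add r3 <- r3,r4: IF@2 ID@3 stall=0 (-) EX@4 MEM@5 WB@6
I2 add r1 <- r1,r1: IF@3 ID@4 stall=0 (-) EX@5 MEM@6 WB@7
I3 sub r2 <- r5,r5: IF@4 ID@5 stall=0 (-) EX@6 MEM@7 WB@8
I4 sub r1 <- r4,r4: IF@5 ID@6 stall=0 (-) EX@7 MEM@8 WB@9
I5 ld r4 <- r5: IF@6 ID@7 stall=0 (-) EX@8 MEM@9 WB@10

Answer: 10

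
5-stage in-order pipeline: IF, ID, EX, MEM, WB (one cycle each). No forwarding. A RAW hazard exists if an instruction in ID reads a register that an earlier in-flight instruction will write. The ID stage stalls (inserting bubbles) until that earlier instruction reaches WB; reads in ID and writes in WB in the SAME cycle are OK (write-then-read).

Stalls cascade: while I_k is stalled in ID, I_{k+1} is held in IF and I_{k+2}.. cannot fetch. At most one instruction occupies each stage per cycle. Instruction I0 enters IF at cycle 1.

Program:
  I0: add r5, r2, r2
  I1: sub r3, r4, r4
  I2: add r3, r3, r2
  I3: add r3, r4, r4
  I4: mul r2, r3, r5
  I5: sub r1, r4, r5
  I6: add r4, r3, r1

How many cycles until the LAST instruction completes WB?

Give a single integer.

I0 add r5 <- r2,r2: IF@1 ID@2 stall=0 (-) EX@3 MEM@4 WB@5
I1 sub r3 <- r4,r4: IF@2 ID@3 stall=0 (-) EX@4 MEM@5 WB@6
I2 add r3 <- r3,r2: IF@3 ID@4 stall=2 (RAW on I1.r3 (WB@6)) EX@7 MEM@8 WB@9
I3 add r3 <- r4,r4: IF@4 ID@7 stall=0 (-) EX@8 MEM@9 WB@10
I4 mul r2 <- r3,r5: IF@7 ID@8 stall=2 (RAW on I3.r3 (WB@10)) EX@11 MEM@12 WB@13
I5 sub r1 <- r4,r5: IF@8 ID@11 stall=0 (-) EX@12 MEM@13 WB@14
I6 add r4 <- r3,r1: IF@11 ID@12 stall=2 (RAW on I5.r1 (WB@14)) EX@15 MEM@16 WB@17

Answer: 17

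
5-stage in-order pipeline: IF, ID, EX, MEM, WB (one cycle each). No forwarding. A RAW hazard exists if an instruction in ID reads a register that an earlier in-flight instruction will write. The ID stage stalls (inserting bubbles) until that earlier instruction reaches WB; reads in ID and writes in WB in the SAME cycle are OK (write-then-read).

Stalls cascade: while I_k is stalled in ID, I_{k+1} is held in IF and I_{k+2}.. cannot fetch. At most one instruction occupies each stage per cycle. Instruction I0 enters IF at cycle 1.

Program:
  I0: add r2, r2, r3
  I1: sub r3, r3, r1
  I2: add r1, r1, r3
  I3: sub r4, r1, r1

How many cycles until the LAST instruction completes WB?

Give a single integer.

Answer: 12

Derivation:
I0 add r2 <- r2,r3: IF@1 ID@2 stall=0 (-) EX@3 MEM@4 WB@5
I1 sub r3 <- r3,r1: IF@2 ID@3 stall=0 (-) EX@4 MEM@5 WB@6
I2 add r1 <- r1,r3: IF@3 ID@4 stall=2 (RAW on I1.r3 (WB@6)) EX@7 MEM@8 WB@9
I3 sub r4 <- r1,r1: IF@4 ID@7 stall=2 (RAW on I2.r1 (WB@9)) EX@10 MEM@11 WB@12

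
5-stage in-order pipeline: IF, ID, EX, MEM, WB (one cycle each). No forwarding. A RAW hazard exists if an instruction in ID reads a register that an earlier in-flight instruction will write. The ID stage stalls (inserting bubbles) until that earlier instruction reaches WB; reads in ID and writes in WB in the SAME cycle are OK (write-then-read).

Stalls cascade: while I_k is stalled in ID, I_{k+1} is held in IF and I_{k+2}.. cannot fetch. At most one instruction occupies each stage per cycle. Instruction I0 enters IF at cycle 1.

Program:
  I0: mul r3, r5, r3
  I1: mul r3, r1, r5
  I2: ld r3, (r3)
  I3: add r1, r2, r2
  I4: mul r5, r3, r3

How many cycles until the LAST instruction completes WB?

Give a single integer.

Answer: 12

Derivation:
I0 mul r3 <- r5,r3: IF@1 ID@2 stall=0 (-) EX@3 MEM@4 WB@5
I1 mul r3 <- r1,r5: IF@2 ID@3 stall=0 (-) EX@4 MEM@5 WB@6
I2 ld r3 <- r3: IF@3 ID@4 stall=2 (RAW on I1.r3 (WB@6)) EX@7 MEM@8 WB@9
I3 add r1 <- r2,r2: IF@4 ID@7 stall=0 (-) EX@8 MEM@9 WB@10
I4 mul r5 <- r3,r3: IF@7 ID@8 stall=1 (RAW on I2.r3 (WB@9)) EX@10 MEM@11 WB@12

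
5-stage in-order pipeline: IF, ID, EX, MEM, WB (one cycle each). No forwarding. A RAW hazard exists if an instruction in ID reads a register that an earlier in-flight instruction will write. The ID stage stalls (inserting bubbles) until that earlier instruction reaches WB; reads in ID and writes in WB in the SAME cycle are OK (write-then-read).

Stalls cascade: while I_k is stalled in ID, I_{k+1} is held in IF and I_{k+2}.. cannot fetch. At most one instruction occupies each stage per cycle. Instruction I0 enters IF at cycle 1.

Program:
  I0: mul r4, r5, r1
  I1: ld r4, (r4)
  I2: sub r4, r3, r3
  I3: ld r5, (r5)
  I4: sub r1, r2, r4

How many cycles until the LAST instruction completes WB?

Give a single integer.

I0 mul r4 <- r5,r1: IF@1 ID@2 stall=0 (-) EX@3 MEM@4 WB@5
I1 ld r4 <- r4: IF@2 ID@3 stall=2 (RAW on I0.r4 (WB@5)) EX@6 MEM@7 WB@8
I2 sub r4 <- r3,r3: IF@3 ID@6 stall=0 (-) EX@7 MEM@8 WB@9
I3 ld r5 <- r5: IF@6 ID@7 stall=0 (-) EX@8 MEM@9 WB@10
I4 sub r1 <- r2,r4: IF@7 ID@8 stall=1 (RAW on I2.r4 (WB@9)) EX@10 MEM@11 WB@12

Answer: 12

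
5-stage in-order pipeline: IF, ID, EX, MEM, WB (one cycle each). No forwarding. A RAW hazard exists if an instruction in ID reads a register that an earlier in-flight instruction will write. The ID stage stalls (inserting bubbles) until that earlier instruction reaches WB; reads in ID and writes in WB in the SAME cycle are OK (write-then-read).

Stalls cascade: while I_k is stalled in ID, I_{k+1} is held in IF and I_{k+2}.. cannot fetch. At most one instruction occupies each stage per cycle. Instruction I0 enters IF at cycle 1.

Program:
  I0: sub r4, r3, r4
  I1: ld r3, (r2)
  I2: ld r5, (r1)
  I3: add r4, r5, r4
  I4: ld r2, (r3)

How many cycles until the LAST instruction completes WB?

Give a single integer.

Answer: 11

Derivation:
I0 sub r4 <- r3,r4: IF@1 ID@2 stall=0 (-) EX@3 MEM@4 WB@5
I1 ld r3 <- r2: IF@2 ID@3 stall=0 (-) EX@4 MEM@5 WB@6
I2 ld r5 <- r1: IF@3 ID@4 stall=0 (-) EX@5 MEM@6 WB@7
I3 add r4 <- r5,r4: IF@4 ID@5 stall=2 (RAW on I2.r5 (WB@7)) EX@8 MEM@9 WB@10
I4 ld r2 <- r3: IF@5 ID@8 stall=0 (-) EX@9 MEM@10 WB@11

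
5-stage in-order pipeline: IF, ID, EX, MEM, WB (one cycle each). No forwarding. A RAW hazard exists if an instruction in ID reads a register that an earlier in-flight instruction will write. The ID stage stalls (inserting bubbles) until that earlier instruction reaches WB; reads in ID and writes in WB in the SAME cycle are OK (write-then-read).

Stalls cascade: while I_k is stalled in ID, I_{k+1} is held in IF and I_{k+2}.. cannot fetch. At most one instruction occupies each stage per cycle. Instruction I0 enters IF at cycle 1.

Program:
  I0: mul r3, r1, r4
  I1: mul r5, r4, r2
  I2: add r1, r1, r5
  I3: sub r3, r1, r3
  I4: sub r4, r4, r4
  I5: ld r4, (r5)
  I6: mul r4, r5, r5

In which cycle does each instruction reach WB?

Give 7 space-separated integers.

Answer: 5 6 9 12 13 14 15

Derivation:
I0 mul r3 <- r1,r4: IF@1 ID@2 stall=0 (-) EX@3 MEM@4 WB@5
I1 mul r5 <- r4,r2: IF@2 ID@3 stall=0 (-) EX@4 MEM@5 WB@6
I2 add r1 <- r1,r5: IF@3 ID@4 stall=2 (RAW on I1.r5 (WB@6)) EX@7 MEM@8 WB@9
I3 sub r3 <- r1,r3: IF@4 ID@7 stall=2 (RAW on I2.r1 (WB@9)) EX@10 MEM@11 WB@12
I4 sub r4 <- r4,r4: IF@7 ID@10 stall=0 (-) EX@11 MEM@12 WB@13
I5 ld r4 <- r5: IF@10 ID@11 stall=0 (-) EX@12 MEM@13 WB@14
I6 mul r4 <- r5,r5: IF@11 ID@12 stall=0 (-) EX@13 MEM@14 WB@15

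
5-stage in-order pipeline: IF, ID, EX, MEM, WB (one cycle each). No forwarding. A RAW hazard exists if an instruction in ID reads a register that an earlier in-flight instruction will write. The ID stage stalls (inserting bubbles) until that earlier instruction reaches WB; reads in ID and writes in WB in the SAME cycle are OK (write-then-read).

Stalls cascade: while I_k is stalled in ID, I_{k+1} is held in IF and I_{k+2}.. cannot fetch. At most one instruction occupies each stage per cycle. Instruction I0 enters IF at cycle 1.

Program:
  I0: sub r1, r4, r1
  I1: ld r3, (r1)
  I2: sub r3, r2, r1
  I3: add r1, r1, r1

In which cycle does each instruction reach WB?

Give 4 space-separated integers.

Answer: 5 8 9 10

Derivation:
I0 sub r1 <- r4,r1: IF@1 ID@2 stall=0 (-) EX@3 MEM@4 WB@5
I1 ld r3 <- r1: IF@2 ID@3 stall=2 (RAW on I0.r1 (WB@5)) EX@6 MEM@7 WB@8
I2 sub r3 <- r2,r1: IF@3 ID@6 stall=0 (-) EX@7 MEM@8 WB@9
I3 add r1 <- r1,r1: IF@6 ID@7 stall=0 (-) EX@8 MEM@9 WB@10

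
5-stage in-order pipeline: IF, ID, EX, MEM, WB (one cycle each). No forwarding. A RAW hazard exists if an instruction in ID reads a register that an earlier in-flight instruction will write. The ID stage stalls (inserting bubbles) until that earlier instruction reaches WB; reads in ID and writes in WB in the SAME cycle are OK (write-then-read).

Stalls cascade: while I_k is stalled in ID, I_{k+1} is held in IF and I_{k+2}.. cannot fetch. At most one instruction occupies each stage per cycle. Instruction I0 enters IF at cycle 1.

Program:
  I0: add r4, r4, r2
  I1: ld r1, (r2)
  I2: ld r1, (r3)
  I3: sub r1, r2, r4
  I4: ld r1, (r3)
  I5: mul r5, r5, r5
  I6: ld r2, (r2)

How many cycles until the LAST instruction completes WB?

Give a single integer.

Answer: 11

Derivation:
I0 add r4 <- r4,r2: IF@1 ID@2 stall=0 (-) EX@3 MEM@4 WB@5
I1 ld r1 <- r2: IF@2 ID@3 stall=0 (-) EX@4 MEM@5 WB@6
I2 ld r1 <- r3: IF@3 ID@4 stall=0 (-) EX@5 MEM@6 WB@7
I3 sub r1 <- r2,r4: IF@4 ID@5 stall=0 (-) EX@6 MEM@7 WB@8
I4 ld r1 <- r3: IF@5 ID@6 stall=0 (-) EX@7 MEM@8 WB@9
I5 mul r5 <- r5,r5: IF@6 ID@7 stall=0 (-) EX@8 MEM@9 WB@10
I6 ld r2 <- r2: IF@7 ID@8 stall=0 (-) EX@9 MEM@10 WB@11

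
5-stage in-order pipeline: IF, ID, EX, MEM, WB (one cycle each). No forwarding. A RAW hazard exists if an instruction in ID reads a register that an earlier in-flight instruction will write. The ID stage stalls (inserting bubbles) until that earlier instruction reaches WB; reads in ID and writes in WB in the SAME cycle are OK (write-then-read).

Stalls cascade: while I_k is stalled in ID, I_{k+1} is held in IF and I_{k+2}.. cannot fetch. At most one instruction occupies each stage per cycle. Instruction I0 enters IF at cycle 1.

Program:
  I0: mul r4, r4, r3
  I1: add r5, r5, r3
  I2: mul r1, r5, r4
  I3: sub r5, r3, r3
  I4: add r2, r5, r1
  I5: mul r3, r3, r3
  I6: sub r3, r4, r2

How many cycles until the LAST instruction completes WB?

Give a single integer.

I0 mul r4 <- r4,r3: IF@1 ID@2 stall=0 (-) EX@3 MEM@4 WB@5
I1 add r5 <- r5,r3: IF@2 ID@3 stall=0 (-) EX@4 MEM@5 WB@6
I2 mul r1 <- r5,r4: IF@3 ID@4 stall=2 (RAW on I1.r5 (WB@6)) EX@7 MEM@8 WB@9
I3 sub r5 <- r3,r3: IF@4 ID@7 stall=0 (-) EX@8 MEM@9 WB@10
I4 add r2 <- r5,r1: IF@7 ID@8 stall=2 (RAW on I3.r5 (WB@10)) EX@11 MEM@12 WB@13
I5 mul r3 <- r3,r3: IF@8 ID@11 stall=0 (-) EX@12 MEM@13 WB@14
I6 sub r3 <- r4,r2: IF@11 ID@12 stall=1 (RAW on I4.r2 (WB@13)) EX@14 MEM@15 WB@16

Answer: 16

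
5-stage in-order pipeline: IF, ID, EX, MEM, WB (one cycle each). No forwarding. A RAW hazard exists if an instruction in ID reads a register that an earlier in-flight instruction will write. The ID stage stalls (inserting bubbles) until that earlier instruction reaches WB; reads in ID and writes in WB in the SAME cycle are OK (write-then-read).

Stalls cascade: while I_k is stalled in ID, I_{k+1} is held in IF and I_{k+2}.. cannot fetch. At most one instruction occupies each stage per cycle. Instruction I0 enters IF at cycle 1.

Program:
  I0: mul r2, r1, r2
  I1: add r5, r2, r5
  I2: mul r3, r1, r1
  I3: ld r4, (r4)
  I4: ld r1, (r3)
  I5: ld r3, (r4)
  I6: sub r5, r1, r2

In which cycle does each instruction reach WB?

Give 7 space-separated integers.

I0 mul r2 <- r1,r2: IF@1 ID@2 stall=0 (-) EX@3 MEM@4 WB@5
I1 add r5 <- r2,r5: IF@2 ID@3 stall=2 (RAW on I0.r2 (WB@5)) EX@6 MEM@7 WB@8
I2 mul r3 <- r1,r1: IF@3 ID@6 stall=0 (-) EX@7 MEM@8 WB@9
I3 ld r4 <- r4: IF@6 ID@7 stall=0 (-) EX@8 MEM@9 WB@10
I4 ld r1 <- r3: IF@7 ID@8 stall=1 (RAW on I2.r3 (WB@9)) EX@10 MEM@11 WB@12
I5 ld r3 <- r4: IF@8 ID@10 stall=0 (-) EX@11 MEM@12 WB@13
I6 sub r5 <- r1,r2: IF@10 ID@11 stall=1 (RAW on I4.r1 (WB@12)) EX@13 MEM@14 WB@15

Answer: 5 8 9 10 12 13 15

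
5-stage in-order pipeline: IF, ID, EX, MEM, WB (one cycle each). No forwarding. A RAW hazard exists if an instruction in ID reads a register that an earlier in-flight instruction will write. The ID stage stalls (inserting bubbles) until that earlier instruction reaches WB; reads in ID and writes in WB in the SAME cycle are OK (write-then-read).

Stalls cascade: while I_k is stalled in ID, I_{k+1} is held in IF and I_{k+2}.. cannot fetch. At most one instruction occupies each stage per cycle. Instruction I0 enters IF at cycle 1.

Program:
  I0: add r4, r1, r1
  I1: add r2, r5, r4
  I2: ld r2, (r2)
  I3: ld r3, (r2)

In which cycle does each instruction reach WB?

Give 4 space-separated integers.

I0 add r4 <- r1,r1: IF@1 ID@2 stall=0 (-) EX@3 MEM@4 WB@5
I1 add r2 <- r5,r4: IF@2 ID@3 stall=2 (RAW on I0.r4 (WB@5)) EX@6 MEM@7 WB@8
I2 ld r2 <- r2: IF@3 ID@6 stall=2 (RAW on I1.r2 (WB@8)) EX@9 MEM@10 WB@11
I3 ld r3 <- r2: IF@6 ID@9 stall=2 (RAW on I2.r2 (WB@11)) EX@12 MEM@13 WB@14

Answer: 5 8 11 14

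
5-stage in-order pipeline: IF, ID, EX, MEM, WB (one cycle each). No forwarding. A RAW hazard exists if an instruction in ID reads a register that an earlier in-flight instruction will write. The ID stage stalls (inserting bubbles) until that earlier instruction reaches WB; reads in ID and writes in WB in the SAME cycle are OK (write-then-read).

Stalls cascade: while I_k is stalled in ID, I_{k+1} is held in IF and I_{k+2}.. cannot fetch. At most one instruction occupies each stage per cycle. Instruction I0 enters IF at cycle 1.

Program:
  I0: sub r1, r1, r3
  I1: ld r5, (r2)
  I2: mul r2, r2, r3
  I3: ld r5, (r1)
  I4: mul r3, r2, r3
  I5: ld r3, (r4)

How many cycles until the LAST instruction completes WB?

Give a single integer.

I0 sub r1 <- r1,r3: IF@1 ID@2 stall=0 (-) EX@3 MEM@4 WB@5
I1 ld r5 <- r2: IF@2 ID@3 stall=0 (-) EX@4 MEM@5 WB@6
I2 mul r2 <- r2,r3: IF@3 ID@4 stall=0 (-) EX@5 MEM@6 WB@7
I3 ld r5 <- r1: IF@4 ID@5 stall=0 (-) EX@6 MEM@7 WB@8
I4 mul r3 <- r2,r3: IF@5 ID@6 stall=1 (RAW on I2.r2 (WB@7)) EX@8 MEM@9 WB@10
I5 ld r3 <- r4: IF@6 ID@8 stall=0 (-) EX@9 MEM@10 WB@11

Answer: 11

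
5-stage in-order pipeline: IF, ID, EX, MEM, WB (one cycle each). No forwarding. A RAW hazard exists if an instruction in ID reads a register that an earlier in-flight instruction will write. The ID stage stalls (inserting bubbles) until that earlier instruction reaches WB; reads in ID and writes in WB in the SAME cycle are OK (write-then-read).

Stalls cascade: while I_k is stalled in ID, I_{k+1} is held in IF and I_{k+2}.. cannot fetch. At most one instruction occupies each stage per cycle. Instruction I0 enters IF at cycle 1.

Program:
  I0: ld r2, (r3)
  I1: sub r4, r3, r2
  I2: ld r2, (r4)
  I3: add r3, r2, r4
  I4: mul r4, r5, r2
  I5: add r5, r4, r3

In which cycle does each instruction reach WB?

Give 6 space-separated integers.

Answer: 5 8 11 14 15 18

Derivation:
I0 ld r2 <- r3: IF@1 ID@2 stall=0 (-) EX@3 MEM@4 WB@5
I1 sub r4 <- r3,r2: IF@2 ID@3 stall=2 (RAW on I0.r2 (WB@5)) EX@6 MEM@7 WB@8
I2 ld r2 <- r4: IF@3 ID@6 stall=2 (RAW on I1.r4 (WB@8)) EX@9 MEM@10 WB@11
I3 add r3 <- r2,r4: IF@6 ID@9 stall=2 (RAW on I2.r2 (WB@11)) EX@12 MEM@13 WB@14
I4 mul r4 <- r5,r2: IF@9 ID@12 stall=0 (-) EX@13 MEM@14 WB@15
I5 add r5 <- r4,r3: IF@12 ID@13 stall=2 (RAW on I4.r4 (WB@15)) EX@16 MEM@17 WB@18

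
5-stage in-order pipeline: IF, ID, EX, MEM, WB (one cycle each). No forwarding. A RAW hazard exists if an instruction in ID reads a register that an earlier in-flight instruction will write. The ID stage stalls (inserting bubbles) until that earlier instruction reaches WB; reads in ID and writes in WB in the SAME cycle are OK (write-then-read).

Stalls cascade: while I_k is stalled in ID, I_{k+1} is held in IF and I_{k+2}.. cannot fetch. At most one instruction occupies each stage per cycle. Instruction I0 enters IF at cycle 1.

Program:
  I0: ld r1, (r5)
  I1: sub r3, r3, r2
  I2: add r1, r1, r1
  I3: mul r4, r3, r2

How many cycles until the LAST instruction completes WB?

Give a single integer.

I0 ld r1 <- r5: IF@1 ID@2 stall=0 (-) EX@3 MEM@4 WB@5
I1 sub r3 <- r3,r2: IF@2 ID@3 stall=0 (-) EX@4 MEM@5 WB@6
I2 add r1 <- r1,r1: IF@3 ID@4 stall=1 (RAW on I0.r1 (WB@5)) EX@6 MEM@7 WB@8
I3 mul r4 <- r3,r2: IF@4 ID@6 stall=0 (-) EX@7 MEM@8 WB@9

Answer: 9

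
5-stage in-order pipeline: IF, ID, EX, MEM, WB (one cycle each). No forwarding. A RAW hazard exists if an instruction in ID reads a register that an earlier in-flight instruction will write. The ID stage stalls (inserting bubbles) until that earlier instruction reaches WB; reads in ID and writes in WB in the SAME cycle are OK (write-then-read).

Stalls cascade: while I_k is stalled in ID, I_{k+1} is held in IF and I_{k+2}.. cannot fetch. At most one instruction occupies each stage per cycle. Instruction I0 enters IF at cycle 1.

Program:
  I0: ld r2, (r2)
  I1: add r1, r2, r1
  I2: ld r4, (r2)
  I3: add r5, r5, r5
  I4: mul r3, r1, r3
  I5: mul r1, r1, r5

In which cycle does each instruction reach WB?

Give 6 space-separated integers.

Answer: 5 8 9 10 11 13

Derivation:
I0 ld r2 <- r2: IF@1 ID@2 stall=0 (-) EX@3 MEM@4 WB@5
I1 add r1 <- r2,r1: IF@2 ID@3 stall=2 (RAW on I0.r2 (WB@5)) EX@6 MEM@7 WB@8
I2 ld r4 <- r2: IF@3 ID@6 stall=0 (-) EX@7 MEM@8 WB@9
I3 add r5 <- r5,r5: IF@6 ID@7 stall=0 (-) EX@8 MEM@9 WB@10
I4 mul r3 <- r1,r3: IF@7 ID@8 stall=0 (-) EX@9 MEM@10 WB@11
I5 mul r1 <- r1,r5: IF@8 ID@9 stall=1 (RAW on I3.r5 (WB@10)) EX@11 MEM@12 WB@13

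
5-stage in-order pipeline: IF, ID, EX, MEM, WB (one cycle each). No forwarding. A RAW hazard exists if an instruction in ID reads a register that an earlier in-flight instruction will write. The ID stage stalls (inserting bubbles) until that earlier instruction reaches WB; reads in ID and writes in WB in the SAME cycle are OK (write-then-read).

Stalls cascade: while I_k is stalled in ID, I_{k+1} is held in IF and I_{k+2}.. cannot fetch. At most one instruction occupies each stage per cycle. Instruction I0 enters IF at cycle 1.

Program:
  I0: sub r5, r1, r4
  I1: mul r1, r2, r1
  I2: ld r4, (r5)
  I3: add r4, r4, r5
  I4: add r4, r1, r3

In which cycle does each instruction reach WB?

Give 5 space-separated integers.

Answer: 5 6 8 11 12

Derivation:
I0 sub r5 <- r1,r4: IF@1 ID@2 stall=0 (-) EX@3 MEM@4 WB@5
I1 mul r1 <- r2,r1: IF@2 ID@3 stall=0 (-) EX@4 MEM@5 WB@6
I2 ld r4 <- r5: IF@3 ID@4 stall=1 (RAW on I0.r5 (WB@5)) EX@6 MEM@7 WB@8
I3 add r4 <- r4,r5: IF@4 ID@6 stall=2 (RAW on I2.r4 (WB@8)) EX@9 MEM@10 WB@11
I4 add r4 <- r1,r3: IF@6 ID@9 stall=0 (-) EX@10 MEM@11 WB@12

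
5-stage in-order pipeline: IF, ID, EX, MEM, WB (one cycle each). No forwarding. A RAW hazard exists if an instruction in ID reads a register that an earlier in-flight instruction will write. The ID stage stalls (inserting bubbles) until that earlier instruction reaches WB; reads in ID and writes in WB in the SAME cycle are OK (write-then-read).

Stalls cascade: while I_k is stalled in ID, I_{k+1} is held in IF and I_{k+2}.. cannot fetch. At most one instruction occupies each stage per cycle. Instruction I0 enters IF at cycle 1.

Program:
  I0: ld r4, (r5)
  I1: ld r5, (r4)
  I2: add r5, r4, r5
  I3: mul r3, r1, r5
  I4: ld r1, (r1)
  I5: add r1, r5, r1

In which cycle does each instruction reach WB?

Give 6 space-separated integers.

Answer: 5 8 11 14 15 18

Derivation:
I0 ld r4 <- r5: IF@1 ID@2 stall=0 (-) EX@3 MEM@4 WB@5
I1 ld r5 <- r4: IF@2 ID@3 stall=2 (RAW on I0.r4 (WB@5)) EX@6 MEM@7 WB@8
I2 add r5 <- r4,r5: IF@3 ID@6 stall=2 (RAW on I1.r5 (WB@8)) EX@9 MEM@10 WB@11
I3 mul r3 <- r1,r5: IF@6 ID@9 stall=2 (RAW on I2.r5 (WB@11)) EX@12 MEM@13 WB@14
I4 ld r1 <- r1: IF@9 ID@12 stall=0 (-) EX@13 MEM@14 WB@15
I5 add r1 <- r5,r1: IF@12 ID@13 stall=2 (RAW on I4.r1 (WB@15)) EX@16 MEM@17 WB@18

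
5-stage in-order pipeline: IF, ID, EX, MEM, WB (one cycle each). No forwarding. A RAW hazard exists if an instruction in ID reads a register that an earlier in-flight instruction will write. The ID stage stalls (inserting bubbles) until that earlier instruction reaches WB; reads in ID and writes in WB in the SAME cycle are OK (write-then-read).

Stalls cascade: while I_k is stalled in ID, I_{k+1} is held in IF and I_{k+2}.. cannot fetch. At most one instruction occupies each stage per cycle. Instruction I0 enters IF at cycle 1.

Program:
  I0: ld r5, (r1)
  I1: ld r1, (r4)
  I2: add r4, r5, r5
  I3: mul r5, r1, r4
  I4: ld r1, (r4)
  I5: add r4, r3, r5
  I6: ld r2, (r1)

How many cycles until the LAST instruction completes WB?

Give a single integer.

Answer: 15

Derivation:
I0 ld r5 <- r1: IF@1 ID@2 stall=0 (-) EX@3 MEM@4 WB@5
I1 ld r1 <- r4: IF@2 ID@3 stall=0 (-) EX@4 MEM@5 WB@6
I2 add r4 <- r5,r5: IF@3 ID@4 stall=1 (RAW on I0.r5 (WB@5)) EX@6 MEM@7 WB@8
I3 mul r5 <- r1,r4: IF@4 ID@6 stall=2 (RAW on I2.r4 (WB@8)) EX@9 MEM@10 WB@11
I4 ld r1 <- r4: IF@6 ID@9 stall=0 (-) EX@10 MEM@11 WB@12
I5 add r4 <- r3,r5: IF@9 ID@10 stall=1 (RAW on I3.r5 (WB@11)) EX@12 MEM@13 WB@14
I6 ld r2 <- r1: IF@10 ID@12 stall=0 (-) EX@13 MEM@14 WB@15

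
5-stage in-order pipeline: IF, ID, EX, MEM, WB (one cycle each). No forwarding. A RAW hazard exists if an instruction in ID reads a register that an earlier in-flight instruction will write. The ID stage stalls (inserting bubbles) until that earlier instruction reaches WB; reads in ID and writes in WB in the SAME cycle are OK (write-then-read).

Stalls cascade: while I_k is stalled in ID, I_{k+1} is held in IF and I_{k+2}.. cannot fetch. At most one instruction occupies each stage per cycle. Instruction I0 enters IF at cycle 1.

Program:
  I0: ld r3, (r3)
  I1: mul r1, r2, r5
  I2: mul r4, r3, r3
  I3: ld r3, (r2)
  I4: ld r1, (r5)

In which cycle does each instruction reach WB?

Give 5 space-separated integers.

Answer: 5 6 8 9 10

Derivation:
I0 ld r3 <- r3: IF@1 ID@2 stall=0 (-) EX@3 MEM@4 WB@5
I1 mul r1 <- r2,r5: IF@2 ID@3 stall=0 (-) EX@4 MEM@5 WB@6
I2 mul r4 <- r3,r3: IF@3 ID@4 stall=1 (RAW on I0.r3 (WB@5)) EX@6 MEM@7 WB@8
I3 ld r3 <- r2: IF@4 ID@6 stall=0 (-) EX@7 MEM@8 WB@9
I4 ld r1 <- r5: IF@6 ID@7 stall=0 (-) EX@8 MEM@9 WB@10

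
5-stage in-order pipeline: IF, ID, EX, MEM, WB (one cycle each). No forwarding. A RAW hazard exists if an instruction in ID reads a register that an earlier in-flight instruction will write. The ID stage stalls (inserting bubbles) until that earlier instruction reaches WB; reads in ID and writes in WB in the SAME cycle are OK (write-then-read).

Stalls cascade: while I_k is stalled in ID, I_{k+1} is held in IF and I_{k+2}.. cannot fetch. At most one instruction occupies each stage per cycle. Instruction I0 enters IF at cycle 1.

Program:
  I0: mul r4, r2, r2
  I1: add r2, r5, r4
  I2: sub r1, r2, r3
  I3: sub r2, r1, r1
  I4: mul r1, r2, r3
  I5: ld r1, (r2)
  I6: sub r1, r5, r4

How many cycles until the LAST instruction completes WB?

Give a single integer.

I0 mul r4 <- r2,r2: IF@1 ID@2 stall=0 (-) EX@3 MEM@4 WB@5
I1 add r2 <- r5,r4: IF@2 ID@3 stall=2 (RAW on I0.r4 (WB@5)) EX@6 MEM@7 WB@8
I2 sub r1 <- r2,r3: IF@3 ID@6 stall=2 (RAW on I1.r2 (WB@8)) EX@9 MEM@10 WB@11
I3 sub r2 <- r1,r1: IF@6 ID@9 stall=2 (RAW on I2.r1 (WB@11)) EX@12 MEM@13 WB@14
I4 mul r1 <- r2,r3: IF@9 ID@12 stall=2 (RAW on I3.r2 (WB@14)) EX@15 MEM@16 WB@17
I5 ld r1 <- r2: IF@12 ID@15 stall=0 (-) EX@16 MEM@17 WB@18
I6 sub r1 <- r5,r4: IF@15 ID@16 stall=0 (-) EX@17 MEM@18 WB@19

Answer: 19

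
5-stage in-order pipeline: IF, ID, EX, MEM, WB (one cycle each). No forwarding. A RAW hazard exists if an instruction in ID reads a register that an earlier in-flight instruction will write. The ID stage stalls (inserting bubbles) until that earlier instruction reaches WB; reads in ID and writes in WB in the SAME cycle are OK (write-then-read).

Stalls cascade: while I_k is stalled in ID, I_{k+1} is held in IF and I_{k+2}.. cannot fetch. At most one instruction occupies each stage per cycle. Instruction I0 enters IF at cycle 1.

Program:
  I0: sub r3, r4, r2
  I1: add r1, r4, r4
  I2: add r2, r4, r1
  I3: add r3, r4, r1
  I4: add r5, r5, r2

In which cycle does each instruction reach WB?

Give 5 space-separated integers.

Answer: 5 6 9 10 12

Derivation:
I0 sub r3 <- r4,r2: IF@1 ID@2 stall=0 (-) EX@3 MEM@4 WB@5
I1 add r1 <- r4,r4: IF@2 ID@3 stall=0 (-) EX@4 MEM@5 WB@6
I2 add r2 <- r4,r1: IF@3 ID@4 stall=2 (RAW on I1.r1 (WB@6)) EX@7 MEM@8 WB@9
I3 add r3 <- r4,r1: IF@4 ID@7 stall=0 (-) EX@8 MEM@9 WB@10
I4 add r5 <- r5,r2: IF@7 ID@8 stall=1 (RAW on I2.r2 (WB@9)) EX@10 MEM@11 WB@12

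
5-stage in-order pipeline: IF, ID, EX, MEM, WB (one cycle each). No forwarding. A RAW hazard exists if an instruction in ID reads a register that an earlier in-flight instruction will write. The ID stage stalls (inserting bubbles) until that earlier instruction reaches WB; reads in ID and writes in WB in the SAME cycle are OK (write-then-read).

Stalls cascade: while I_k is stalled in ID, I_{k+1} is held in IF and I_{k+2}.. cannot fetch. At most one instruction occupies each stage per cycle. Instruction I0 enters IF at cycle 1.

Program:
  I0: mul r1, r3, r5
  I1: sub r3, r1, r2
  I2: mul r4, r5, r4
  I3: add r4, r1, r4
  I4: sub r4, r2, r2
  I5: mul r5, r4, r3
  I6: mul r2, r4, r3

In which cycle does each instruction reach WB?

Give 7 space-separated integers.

I0 mul r1 <- r3,r5: IF@1 ID@2 stall=0 (-) EX@3 MEM@4 WB@5
I1 sub r3 <- r1,r2: IF@2 ID@3 stall=2 (RAW on I0.r1 (WB@5)) EX@6 MEM@7 WB@8
I2 mul r4 <- r5,r4: IF@3 ID@6 stall=0 (-) EX@7 MEM@8 WB@9
I3 add r4 <- r1,r4: IF@6 ID@7 stall=2 (RAW on I2.r4 (WB@9)) EX@10 MEM@11 WB@12
I4 sub r4 <- r2,r2: IF@7 ID@10 stall=0 (-) EX@11 MEM@12 WB@13
I5 mul r5 <- r4,r3: IF@10 ID@11 stall=2 (RAW on I4.r4 (WB@13)) EX@14 MEM@15 WB@16
I6 mul r2 <- r4,r3: IF@11 ID@14 stall=0 (-) EX@15 MEM@16 WB@17

Answer: 5 8 9 12 13 16 17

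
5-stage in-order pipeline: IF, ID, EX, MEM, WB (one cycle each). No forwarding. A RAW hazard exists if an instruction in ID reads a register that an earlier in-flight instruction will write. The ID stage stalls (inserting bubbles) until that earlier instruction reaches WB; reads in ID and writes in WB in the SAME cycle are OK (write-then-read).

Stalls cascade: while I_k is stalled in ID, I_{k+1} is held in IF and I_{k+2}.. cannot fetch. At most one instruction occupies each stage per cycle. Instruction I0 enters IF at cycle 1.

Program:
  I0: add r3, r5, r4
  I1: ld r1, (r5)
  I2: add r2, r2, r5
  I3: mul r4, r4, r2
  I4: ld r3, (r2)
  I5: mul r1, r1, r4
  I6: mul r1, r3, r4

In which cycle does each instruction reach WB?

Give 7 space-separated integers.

Answer: 5 6 7 10 11 13 14

Derivation:
I0 add r3 <- r5,r4: IF@1 ID@2 stall=0 (-) EX@3 MEM@4 WB@5
I1 ld r1 <- r5: IF@2 ID@3 stall=0 (-) EX@4 MEM@5 WB@6
I2 add r2 <- r2,r5: IF@3 ID@4 stall=0 (-) EX@5 MEM@6 WB@7
I3 mul r4 <- r4,r2: IF@4 ID@5 stall=2 (RAW on I2.r2 (WB@7)) EX@8 MEM@9 WB@10
I4 ld r3 <- r2: IF@5 ID@8 stall=0 (-) EX@9 MEM@10 WB@11
I5 mul r1 <- r1,r4: IF@8 ID@9 stall=1 (RAW on I3.r4 (WB@10)) EX@11 MEM@12 WB@13
I6 mul r1 <- r3,r4: IF@9 ID@11 stall=0 (-) EX@12 MEM@13 WB@14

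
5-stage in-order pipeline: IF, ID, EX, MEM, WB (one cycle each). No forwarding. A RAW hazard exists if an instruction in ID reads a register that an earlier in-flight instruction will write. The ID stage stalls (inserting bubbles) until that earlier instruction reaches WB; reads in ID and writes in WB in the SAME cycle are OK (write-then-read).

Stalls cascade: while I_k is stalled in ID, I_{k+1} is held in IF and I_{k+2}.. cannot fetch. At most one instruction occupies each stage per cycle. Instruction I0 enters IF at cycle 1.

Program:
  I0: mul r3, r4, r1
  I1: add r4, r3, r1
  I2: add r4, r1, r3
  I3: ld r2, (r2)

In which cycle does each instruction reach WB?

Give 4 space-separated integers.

I0 mul r3 <- r4,r1: IF@1 ID@2 stall=0 (-) EX@3 MEM@4 WB@5
I1 add r4 <- r3,r1: IF@2 ID@3 stall=2 (RAW on I0.r3 (WB@5)) EX@6 MEM@7 WB@8
I2 add r4 <- r1,r3: IF@3 ID@6 stall=0 (-) EX@7 MEM@8 WB@9
I3 ld r2 <- r2: IF@6 ID@7 stall=0 (-) EX@8 MEM@9 WB@10

Answer: 5 8 9 10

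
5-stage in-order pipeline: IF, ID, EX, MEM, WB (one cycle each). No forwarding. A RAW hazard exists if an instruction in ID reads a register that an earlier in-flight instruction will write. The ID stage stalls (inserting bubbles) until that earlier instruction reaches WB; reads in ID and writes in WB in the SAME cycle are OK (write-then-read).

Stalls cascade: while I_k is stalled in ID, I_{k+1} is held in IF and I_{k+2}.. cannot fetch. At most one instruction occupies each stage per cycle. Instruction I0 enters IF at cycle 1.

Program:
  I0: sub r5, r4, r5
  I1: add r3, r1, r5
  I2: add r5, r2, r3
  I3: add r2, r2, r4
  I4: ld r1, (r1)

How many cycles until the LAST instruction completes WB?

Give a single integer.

I0 sub r5 <- r4,r5: IF@1 ID@2 stall=0 (-) EX@3 MEM@4 WB@5
I1 add r3 <- r1,r5: IF@2 ID@3 stall=2 (RAW on I0.r5 (WB@5)) EX@6 MEM@7 WB@8
I2 add r5 <- r2,r3: IF@3 ID@6 stall=2 (RAW on I1.r3 (WB@8)) EX@9 MEM@10 WB@11
I3 add r2 <- r2,r4: IF@6 ID@9 stall=0 (-) EX@10 MEM@11 WB@12
I4 ld r1 <- r1: IF@9 ID@10 stall=0 (-) EX@11 MEM@12 WB@13

Answer: 13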